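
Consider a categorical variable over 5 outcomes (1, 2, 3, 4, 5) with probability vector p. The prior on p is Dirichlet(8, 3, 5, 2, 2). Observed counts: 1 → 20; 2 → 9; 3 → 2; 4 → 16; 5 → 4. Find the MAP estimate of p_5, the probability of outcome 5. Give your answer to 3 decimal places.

The posterior is Dirichlet(αᵢ + nᵢ) = Dirichlet(28, 12, 7, 18, 6).
For a Dirichlet(a₁,…,a_K) with all aᵢ > 1, the mode has j-th component (aⱼ − 1)/(Σaᵢ − K).
Here Σaᵢ = 71 and K = 5, so p_5 = (6 − 1)/(71 − 5) = 5/66 ≈ 0.076.

MAP estimate: 0.076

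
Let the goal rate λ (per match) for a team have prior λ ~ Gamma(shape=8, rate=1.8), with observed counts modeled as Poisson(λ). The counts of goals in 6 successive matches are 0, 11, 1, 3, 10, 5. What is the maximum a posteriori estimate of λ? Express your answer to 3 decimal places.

Σxᵢ = 0+11+1+3+10+5 = 30, with n = 6.
Posterior ∝ λ^7e^(−1.8λ) · λ^30e^(−6λ) = λ^37e^(−7.8λ), i.e. Gamma(shape=38, rate=7.8).
The mode of a Gamma(a, b) with a ≥ 1 (shape–rate) is (a−1)/b = 37/7.8 ≈ 4.744.

λ̂_MAP = 4.744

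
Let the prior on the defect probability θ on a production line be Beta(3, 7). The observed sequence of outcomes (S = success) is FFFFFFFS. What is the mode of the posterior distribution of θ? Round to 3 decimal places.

Prior: Beta(3, 7).
Data: 1 success in 8 trials (from the sequence). The binomial likelihood contributes θ(1−θ)^7, so the posterior is Beta(3+1, 7+7) = Beta(4, 14).
For Beta(a, b) with a, b > 1 the mode is (a−1)/(a+b−2) = 3/16 ≈ 0.188.

θ̂_MAP = 0.188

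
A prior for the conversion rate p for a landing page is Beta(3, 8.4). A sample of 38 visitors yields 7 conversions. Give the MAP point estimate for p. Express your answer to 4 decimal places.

Prior: Beta(3, 8.4).
Data: 7 successes in 38 trials. The binomial likelihood contributes p^7(1−p)^31, so the posterior is Beta(3+7, 8.4+31) = Beta(10, 39.4).
For Beta(a, b) with a, b > 1 the mode is (a−1)/(a+b−2) = 9/47.4 ≈ 0.1899.

p̂_MAP = 0.1899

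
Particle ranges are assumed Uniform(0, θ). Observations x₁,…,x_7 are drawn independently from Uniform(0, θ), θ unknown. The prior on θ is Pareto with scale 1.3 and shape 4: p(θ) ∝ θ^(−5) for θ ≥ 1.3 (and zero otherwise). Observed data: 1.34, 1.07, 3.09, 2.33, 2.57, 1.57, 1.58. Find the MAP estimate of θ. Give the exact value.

θ̂_MAP = 3.09

The Uniform(0, θ) likelihood is θ^(−n) for θ ≥ max(xᵢ), zero otherwise. Here max(xᵢ) = 3.09.
Posterior ∝ θ^(−5) · θ^(−7) = θ^(−12) on θ ≥ max(1.3, 3.09) = 3.09.
This density is strictly decreasing in θ, so the posterior mode lies at the lower boundary of the support.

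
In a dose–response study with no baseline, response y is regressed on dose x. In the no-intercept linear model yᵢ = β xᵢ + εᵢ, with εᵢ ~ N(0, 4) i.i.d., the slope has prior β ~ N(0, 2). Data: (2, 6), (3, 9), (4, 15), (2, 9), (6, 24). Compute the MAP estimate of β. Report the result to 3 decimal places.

β̂_MAP = 3.676

log p(β | y) = −Σ(yᵢ − βxᵢ)²/(2·4) − β²/(2·2) + const.
Setting the derivative to zero: Σxᵢ(yᵢ − βxᵢ)/4 − β/2 = 0, so β = Σxᵢyᵢ / (Σxᵢ² + σ²/τ²).
Σxᵢyᵢ = 2·6 + 3·9 + 4·15 + 2·9 + 6·24 = 261; Σxᵢ² = 69; σ²/τ² = 2.
β̂_MAP = 261 / (69 + 2) = 261/71 ≈ 3.676.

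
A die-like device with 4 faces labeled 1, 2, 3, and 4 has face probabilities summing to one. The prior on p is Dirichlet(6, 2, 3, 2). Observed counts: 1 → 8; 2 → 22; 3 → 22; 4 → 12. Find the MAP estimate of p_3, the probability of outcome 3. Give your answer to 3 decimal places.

MAP estimate: 0.329

The posterior is Dirichlet(αᵢ + nᵢ) = Dirichlet(14, 24, 25, 14).
For a Dirichlet(a₁,…,a_K) with all aᵢ > 1, the mode has j-th component (aⱼ − 1)/(Σaᵢ − K).
Here Σaᵢ = 77 and K = 4, so p_3 = (25 − 1)/(77 − 4) = 24/73 ≈ 0.329.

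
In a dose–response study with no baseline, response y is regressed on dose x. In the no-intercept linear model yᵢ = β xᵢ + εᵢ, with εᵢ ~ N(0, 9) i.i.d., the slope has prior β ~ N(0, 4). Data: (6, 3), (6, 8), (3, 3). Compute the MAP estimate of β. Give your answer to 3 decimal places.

log p(β | y) = −Σ(yᵢ − βxᵢ)²/(2·9) − β²/(2·4) + const.
Setting the derivative to zero: Σxᵢ(yᵢ − βxᵢ)/9 − β/4 = 0, so β = Σxᵢyᵢ / (Σxᵢ² + σ²/τ²).
Σxᵢyᵢ = 6·3 + 6·8 + 3·3 = 75; Σxᵢ² = 81; σ²/τ² = 2.25.
β̂_MAP = 75 / (81 + 2.25) = 75/83.25 ≈ 0.901.

β̂_MAP = 0.901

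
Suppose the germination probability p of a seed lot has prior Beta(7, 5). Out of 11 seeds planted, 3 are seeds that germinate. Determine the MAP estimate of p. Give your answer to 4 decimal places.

Prior: Beta(7, 5).
Data: 3 successes in 11 trials. The binomial likelihood contributes p^3(1−p)^8, so the posterior is Beta(7+3, 5+8) = Beta(10, 13).
For Beta(a, b) with a, b > 1 the mode is (a−1)/(a+b−2) = 9/21 ≈ 0.4286.

p̂_MAP = 0.4286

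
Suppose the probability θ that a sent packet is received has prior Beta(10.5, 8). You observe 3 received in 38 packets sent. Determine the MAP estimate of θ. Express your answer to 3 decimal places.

θ̂_MAP = 0.229

Prior: Beta(10.5, 8).
Data: 3 successes in 38 trials. The binomial likelihood contributes θ^3(1−θ)^35, so the posterior is Beta(10.5+3, 8+35) = Beta(13.5, 43).
For Beta(a, b) with a, b > 1 the mode is (a−1)/(a+b−2) = 12.5/54.5 ≈ 0.229.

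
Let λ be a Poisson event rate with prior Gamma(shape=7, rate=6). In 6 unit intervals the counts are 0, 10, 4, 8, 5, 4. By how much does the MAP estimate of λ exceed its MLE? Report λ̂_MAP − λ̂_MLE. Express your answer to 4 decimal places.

MAP − MLE = -2.0833

Σxᵢ = 31. Posterior is Gamma(38, 12); MAP = (38−1)/12 = 37/12 ≈ 3.08333.
MLE = x̄ = 31/6 ≈ 5.16667.
Difference = 37/12 − 31/6 = -25/12 ≈ -2.0833.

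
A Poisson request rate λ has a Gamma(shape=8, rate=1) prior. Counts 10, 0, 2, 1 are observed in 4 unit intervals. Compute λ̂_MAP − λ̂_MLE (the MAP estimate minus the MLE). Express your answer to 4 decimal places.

Σxᵢ = 13. Posterior is Gamma(21, 5); MAP = (21−1)/5 = 20/5 ≈ 4.00000.
MLE = x̄ = 13/4 ≈ 3.25000.
Difference = 20/5 − 13/4 = 3/4 ≈ 0.7500.

MAP − MLE = 0.7500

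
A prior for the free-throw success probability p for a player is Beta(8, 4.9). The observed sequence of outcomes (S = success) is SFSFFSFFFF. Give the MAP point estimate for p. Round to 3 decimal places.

Prior: Beta(8, 4.9).
Data: 3 successes in 10 trials (from the sequence). The binomial likelihood contributes p^3(1−p)^7, so the posterior is Beta(8+3, 4.9+7) = Beta(11, 11.9).
For Beta(a, b) with a, b > 1 the mode is (a−1)/(a+b−2) = 10/20.9 ≈ 0.478.

p̂_MAP = 0.478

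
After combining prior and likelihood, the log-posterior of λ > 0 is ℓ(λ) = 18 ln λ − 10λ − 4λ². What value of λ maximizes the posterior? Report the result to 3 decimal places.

ℓ'(λ) = 18/λ − 10 − 8λ. Setting this to zero and multiplying by λ: 8λ² + 10λ − 18 = 0.
λ = (−10 + √(10² + 4·8·18)) / (2·8) = (−10 + √676) / 16 = (−10 + 26)/16 = 1.
ℓ''(λ) = −18/λ² − 8 < 0, confirming a maximum.

λ̂_MAP = 1.000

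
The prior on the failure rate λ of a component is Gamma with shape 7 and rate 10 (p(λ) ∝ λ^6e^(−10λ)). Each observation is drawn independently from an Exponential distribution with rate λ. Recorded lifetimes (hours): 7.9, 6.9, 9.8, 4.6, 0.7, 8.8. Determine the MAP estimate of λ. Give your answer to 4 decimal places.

The Exponential(rate=λ) likelihood is ∝ λ^n e^(−λΣtᵢ). Here n = 6 and Σtᵢ = 7.9 + 6.9 + 9.8 + 4.6 + 0.7 + 8.8 = 38.7.
Posterior ∝ λ^6e^(−10λ) · λ^6e^(−38.7λ) = λ^12e^(−48.7λ), i.e. Gamma(13, 48.7).
Mode = (a−1)/b = 12/48.7 ≈ 0.2464.

λ̂_MAP = 0.2464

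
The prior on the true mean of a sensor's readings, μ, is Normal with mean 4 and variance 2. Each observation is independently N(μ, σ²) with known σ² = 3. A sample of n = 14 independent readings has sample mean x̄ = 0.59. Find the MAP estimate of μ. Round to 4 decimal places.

μ̂_MAP = 0.9200

n = 14, x̄ = 0.59.
For a Normal prior and Normal likelihood with known variance, the posterior is Normal; its mode equals its mean, the precision-weighted average.
Prior precision 1/σ₀² = 1/2 = 0.5; data precision n/σ² = 14/3.
μ̂ = (0.5·4 + (14/3)·0.59) / (0.5 + 14/3) = (713/150)/(31/6) = 0.9200.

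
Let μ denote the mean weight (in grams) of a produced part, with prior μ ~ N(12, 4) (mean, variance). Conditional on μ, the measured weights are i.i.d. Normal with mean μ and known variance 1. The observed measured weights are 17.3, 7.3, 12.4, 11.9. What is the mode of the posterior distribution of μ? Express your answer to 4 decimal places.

μ̂_MAP = 12.2118

n = 4; x̄ = (17.3 + 7.3 + 12.4 + 11.9)/4 = 48.9/4 = 12.225.
For a Normal prior and Normal likelihood with known variance, the posterior is Normal; its mode equals its mean, the precision-weighted average.
Prior precision 1/σ₀² = 1/4 = 0.25; data precision n/σ² = 4/1 = 4.
μ̂ = (0.25·12 + 4·12.225) / (0.25 + 4) = 51.9/4.25 = 1038/85 ≈ 12.2118.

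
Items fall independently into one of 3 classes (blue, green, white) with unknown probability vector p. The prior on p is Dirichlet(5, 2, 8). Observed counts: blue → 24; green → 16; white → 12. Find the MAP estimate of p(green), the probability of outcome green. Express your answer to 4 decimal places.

MAP estimate of p(green) = 0.2656

The posterior is Dirichlet(αᵢ + nᵢ) = Dirichlet(29, 18, 20).
For a Dirichlet(a₁,…,a_K) with all aᵢ > 1, the mode has j-th component (aⱼ − 1)/(Σaᵢ − K).
Here Σaᵢ = 67 and K = 3, so p(green) = (18 − 1)/(67 − 3) = 17/64 ≈ 0.2656.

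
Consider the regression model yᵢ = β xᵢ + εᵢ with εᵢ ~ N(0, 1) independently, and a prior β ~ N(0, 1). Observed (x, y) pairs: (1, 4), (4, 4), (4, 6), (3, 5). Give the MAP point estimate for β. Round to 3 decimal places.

log p(β | y) = −Σ(yᵢ − βxᵢ)²/(2·1) − β²/(2·1) + const.
Setting the derivative to zero: Σxᵢ(yᵢ − βxᵢ)/1 − β/1 = 0, so β = Σxᵢyᵢ / (Σxᵢ² + σ²/τ²).
Σxᵢyᵢ = 1·4 + 4·4 + 4·6 + 3·5 = 59; Σxᵢ² = 42; σ²/τ² = 1.
β̂_MAP = 59 / (42 + 1) = 59/43 ≈ 1.372.

β̂_MAP = 1.372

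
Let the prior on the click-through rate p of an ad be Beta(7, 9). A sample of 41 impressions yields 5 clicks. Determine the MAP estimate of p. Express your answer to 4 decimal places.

Prior: Beta(7, 9).
Data: 5 successes in 41 trials. The binomial likelihood contributes p^5(1−p)^36, so the posterior is Beta(7+5, 9+36) = Beta(12, 45).
For Beta(a, b) with a, b > 1 the mode is (a−1)/(a+b−2) = 11/55 ≈ 0.2000.

p̂_MAP = 0.2000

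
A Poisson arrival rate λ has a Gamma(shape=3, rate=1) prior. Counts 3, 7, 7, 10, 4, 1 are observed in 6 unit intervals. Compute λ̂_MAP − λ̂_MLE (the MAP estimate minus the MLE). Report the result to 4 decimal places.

Σxᵢ = 32. Posterior is Gamma(35, 7); MAP = (35−1)/7 = 34/7 ≈ 4.85714.
MLE = x̄ = 32/6 ≈ 5.33333.
Difference = 34/7 − 32/6 = -10/21 ≈ -0.4762.

MAP − MLE = -0.4762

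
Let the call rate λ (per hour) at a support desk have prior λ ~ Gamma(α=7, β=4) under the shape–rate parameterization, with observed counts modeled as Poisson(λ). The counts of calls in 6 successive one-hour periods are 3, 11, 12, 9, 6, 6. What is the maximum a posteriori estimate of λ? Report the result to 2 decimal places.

λ̂_MAP = 5.30

Σxᵢ = 3+11+12+9+6+6 = 47, with n = 6.
Posterior ∝ λ^6e^(−4λ) · λ^47e^(−6λ) = λ^53e^(−10λ), i.e. Gamma(shape=54, rate=10).
The mode of a Gamma(a, b) with a ≥ 1 (shape–rate) is (a−1)/b = 53/10 ≈ 5.30.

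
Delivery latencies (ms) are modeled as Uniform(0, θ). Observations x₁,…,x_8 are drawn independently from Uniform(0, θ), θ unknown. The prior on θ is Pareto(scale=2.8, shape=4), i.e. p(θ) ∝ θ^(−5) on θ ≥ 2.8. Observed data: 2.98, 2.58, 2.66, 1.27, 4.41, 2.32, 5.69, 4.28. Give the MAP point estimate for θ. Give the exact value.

θ̂_MAP = 5.69

The Uniform(0, θ) likelihood is θ^(−n) for θ ≥ max(xᵢ), zero otherwise. Here max(xᵢ) = 5.69.
Posterior ∝ θ^(−5) · θ^(−8) = θ^(−13) on θ ≥ max(2.8, 5.69) = 5.69.
This density is strictly decreasing in θ, so the posterior mode lies at the lower boundary of the support.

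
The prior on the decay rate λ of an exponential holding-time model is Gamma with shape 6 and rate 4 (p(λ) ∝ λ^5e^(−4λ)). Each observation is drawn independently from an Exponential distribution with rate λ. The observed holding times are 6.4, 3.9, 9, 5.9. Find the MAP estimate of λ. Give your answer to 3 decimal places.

The Exponential(rate=λ) likelihood is ∝ λ^n e^(−λΣtᵢ). Here n = 4 and Σtᵢ = 6.4 + 3.9 + 9 + 5.9 = 25.2.
Posterior ∝ λ^5e^(−4λ) · λ^4e^(−25.2λ) = λ^9e^(−29.2λ), i.e. Gamma(10, 29.2).
Mode = (a−1)/b = 9/29.2 ≈ 0.308.

λ̂_MAP = 0.308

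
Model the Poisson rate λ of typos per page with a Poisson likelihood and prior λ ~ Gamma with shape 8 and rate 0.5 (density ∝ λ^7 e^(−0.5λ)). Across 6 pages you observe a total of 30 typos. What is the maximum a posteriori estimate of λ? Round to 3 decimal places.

λ̂_MAP = 5.692

Σxᵢ = 30, n = 6.
Posterior ∝ λ^7e^(−0.5λ) · λ^30e^(−6λ) = λ^37e^(−6.5λ), i.e. Gamma(shape=38, rate=6.5).
The mode of a Gamma(a, b) with a ≥ 1 (shape–rate) is (a−1)/b = 37/6.5 ≈ 5.692.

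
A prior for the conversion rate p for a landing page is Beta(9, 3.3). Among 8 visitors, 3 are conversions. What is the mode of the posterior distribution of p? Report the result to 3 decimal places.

Prior: Beta(9, 3.3).
Data: 3 successes in 8 trials. The binomial likelihood contributes p^3(1−p)^5, so the posterior is Beta(9+3, 3.3+5) = Beta(12, 8.3).
For Beta(a, b) with a, b > 1 the mode is (a−1)/(a+b−2) = 11/18.3 ≈ 0.601.

p̂_MAP = 0.601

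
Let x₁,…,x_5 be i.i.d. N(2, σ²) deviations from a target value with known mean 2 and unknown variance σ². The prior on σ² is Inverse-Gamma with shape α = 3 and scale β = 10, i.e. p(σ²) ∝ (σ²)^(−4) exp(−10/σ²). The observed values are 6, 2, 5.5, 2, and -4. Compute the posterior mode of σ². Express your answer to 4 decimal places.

Sum of squared deviations about the known mean: SS = (6−2)² + (2−2)² + (5.5−2)² + (2−2)² + (-4−2)² = 64.25.
The Normal likelihood contributes (σ²)^(−n/2) exp(−SS/(2σ²)), so the posterior is Inverse-Gamma(α + n/2, β + SS/2) = Inverse-Gamma(5.5, 42.125).
The mode of Inverse-Gamma(a, b) is b/(a+1) = 42.125/6.5 ≈ 6.4808.

σ̂²_MAP = 6.4808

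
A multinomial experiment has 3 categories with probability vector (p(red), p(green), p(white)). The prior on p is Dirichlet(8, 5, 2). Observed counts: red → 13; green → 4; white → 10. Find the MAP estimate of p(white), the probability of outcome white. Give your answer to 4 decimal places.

MAP estimate of p(white) = 0.2821

The posterior is Dirichlet(αᵢ + nᵢ) = Dirichlet(21, 9, 12).
For a Dirichlet(a₁,…,a_K) with all aᵢ > 1, the mode has j-th component (aⱼ − 1)/(Σaᵢ − K).
Here Σaᵢ = 42 and K = 3, so p(white) = (12 − 1)/(42 − 3) = 11/39 ≈ 0.2821.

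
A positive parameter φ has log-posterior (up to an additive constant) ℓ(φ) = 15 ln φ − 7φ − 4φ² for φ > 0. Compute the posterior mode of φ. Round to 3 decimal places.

ℓ'(φ) = 15/φ − 7 − 8φ. Setting this to zero and multiplying by φ: 8φ² + 7φ − 15 = 0.
φ = (−7 + √(7² + 4·8·15)) / (2·8) = (−7 + √529) / 16 = (−7 + 23)/16 = 1.
ℓ''(φ) = −15/φ² − 8 < 0, confirming a maximum.

φ̂_MAP = 1.000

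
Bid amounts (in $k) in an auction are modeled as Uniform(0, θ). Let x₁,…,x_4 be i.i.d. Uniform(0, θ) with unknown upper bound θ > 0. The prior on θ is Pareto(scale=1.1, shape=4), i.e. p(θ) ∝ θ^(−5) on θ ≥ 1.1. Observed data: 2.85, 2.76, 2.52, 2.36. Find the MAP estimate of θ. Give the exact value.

θ̂_MAP = 2.85

The Uniform(0, θ) likelihood is θ^(−n) for θ ≥ max(xᵢ), zero otherwise. Here max(xᵢ) = 2.85.
Posterior ∝ θ^(−5) · θ^(−4) = θ^(−9) on θ ≥ max(1.1, 2.85) = 2.85.
This density is strictly decreasing in θ, so the posterior mode lies at the lower boundary of the support.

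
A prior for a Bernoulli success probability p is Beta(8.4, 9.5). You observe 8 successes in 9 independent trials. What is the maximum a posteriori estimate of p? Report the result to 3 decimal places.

p̂_MAP = 0.618

Prior: Beta(8.4, 9.5).
Data: 8 successes in 9 trials. The binomial likelihood contributes p^8(1−p)^1, so the posterior is Beta(8.4+8, 9.5+1) = Beta(16.4, 10.5).
For Beta(a, b) with a, b > 1 the mode is (a−1)/(a+b−2) = 15.4/24.9 ≈ 0.618.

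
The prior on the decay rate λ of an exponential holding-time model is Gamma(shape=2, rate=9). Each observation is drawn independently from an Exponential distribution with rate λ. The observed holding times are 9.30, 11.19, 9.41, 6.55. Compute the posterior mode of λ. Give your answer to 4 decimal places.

λ̂_MAP = 0.1100

The Exponential(rate=λ) likelihood is ∝ λ^n e^(−λΣtᵢ). Here n = 4 and Σtᵢ = 9.30 + 11.19 + 9.41 + 6.55 = 36.45.
Posterior ∝ λe^(−9λ) · λ^4e^(−36.45λ) = λ^5e^(−45.45λ), i.e. Gamma(6, 45.45).
Mode = (a−1)/b = 5/45.45 ≈ 0.1100.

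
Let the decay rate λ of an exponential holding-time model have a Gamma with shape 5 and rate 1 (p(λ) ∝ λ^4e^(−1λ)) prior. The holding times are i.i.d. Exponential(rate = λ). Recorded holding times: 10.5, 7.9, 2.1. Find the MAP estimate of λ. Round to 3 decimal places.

The Exponential(rate=λ) likelihood is ∝ λ^n e^(−λΣtᵢ). Here n = 3 and Σtᵢ = 10.5 + 7.9 + 2.1 = 20.5.
Posterior ∝ λ^4e^(−1λ) · λ^3e^(−20.5λ) = λ^7e^(−21.5λ), i.e. Gamma(8, 21.5).
Mode = (a−1)/b = 7/21.5 ≈ 0.326.

λ̂_MAP = 0.326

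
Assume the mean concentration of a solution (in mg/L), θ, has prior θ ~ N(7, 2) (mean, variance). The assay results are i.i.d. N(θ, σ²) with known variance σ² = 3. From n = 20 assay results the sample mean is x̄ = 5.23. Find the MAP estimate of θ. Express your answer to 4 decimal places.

θ̂_MAP = 5.3535

n = 20, x̄ = 5.23.
For a Normal prior and Normal likelihood with known variance, the posterior is Normal; its mode equals its mean, the precision-weighted average.
Prior precision 1/σ₀² = 1/2 = 0.5; data precision n/σ² = 20/3.
θ̂ = (0.5·7 + (20/3)·5.23) / (0.5 + 20/3) = (1151/30)/(43/6) = 1151/215 ≈ 5.3535.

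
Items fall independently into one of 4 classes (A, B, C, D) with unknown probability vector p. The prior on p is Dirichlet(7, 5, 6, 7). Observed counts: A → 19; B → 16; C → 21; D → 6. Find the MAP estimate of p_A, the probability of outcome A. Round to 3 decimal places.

The posterior is Dirichlet(αᵢ + nᵢ) = Dirichlet(26, 21, 27, 13).
For a Dirichlet(a₁,…,a_K) with all aᵢ > 1, the mode has j-th component (aⱼ − 1)/(Σaᵢ − K).
Here Σaᵢ = 87 and K = 4, so p_A = (26 − 1)/(87 − 4) = 25/83 ≈ 0.301.

MAP estimate of p_A = 0.301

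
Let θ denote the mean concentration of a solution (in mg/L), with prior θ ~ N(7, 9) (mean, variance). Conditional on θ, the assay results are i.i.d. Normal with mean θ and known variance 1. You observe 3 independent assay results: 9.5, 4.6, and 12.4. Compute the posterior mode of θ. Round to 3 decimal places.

θ̂_MAP = 8.768

n = 3; x̄ = (9.5 + 4.6 + 12.4)/3 = 26.5/3 = 53/6 ≈ 8.8333.
For a Normal prior and Normal likelihood with known variance, the posterior is Normal; its mode equals its mean, the precision-weighted average.
Prior precision 1/σ₀² = 1/9; data precision n/σ² = 3/1 = 3.
θ̂ = ((1/9)·7 + 3·(53/6)) / (1/9 + 3) = (491/18)/(28/9) = 491/56 ≈ 8.768.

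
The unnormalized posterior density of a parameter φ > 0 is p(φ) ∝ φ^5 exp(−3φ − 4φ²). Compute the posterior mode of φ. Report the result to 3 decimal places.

φ̂_MAP = 0.625

ℓ'(φ) = 5/φ − 3 − 8φ. Setting this to zero and multiplying by φ: 8φ² + 3φ − 5 = 0.
φ = (−3 + √(3² + 4·8·5)) / (2·8) = (−3 + √169) / 16 = (−3 + 13)/16 = 5/8.
ℓ''(φ) = −5/φ² − 8 < 0, confirming a maximum.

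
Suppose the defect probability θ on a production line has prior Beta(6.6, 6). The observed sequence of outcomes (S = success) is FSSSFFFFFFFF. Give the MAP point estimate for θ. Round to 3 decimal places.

θ̂_MAP = 0.381

Prior: Beta(6.6, 6).
Data: 3 successes in 12 trials (from the sequence). The binomial likelihood contributes θ^3(1−θ)^9, so the posterior is Beta(6.6+3, 6+9) = Beta(9.6, 15).
For Beta(a, b) with a, b > 1 the mode is (a−1)/(a+b−2) = 8.6/22.6 ≈ 0.381.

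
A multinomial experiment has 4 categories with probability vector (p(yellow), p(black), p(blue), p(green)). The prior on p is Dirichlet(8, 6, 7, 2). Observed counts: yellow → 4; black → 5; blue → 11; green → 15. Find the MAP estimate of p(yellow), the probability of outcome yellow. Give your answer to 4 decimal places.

MAP estimate of p(yellow) = 0.2037

The posterior is Dirichlet(αᵢ + nᵢ) = Dirichlet(12, 11, 18, 17).
For a Dirichlet(a₁,…,a_K) with all aᵢ > 1, the mode has j-th component (aⱼ − 1)/(Σaᵢ − K).
Here Σaᵢ = 58 and K = 4, so p(yellow) = (12 − 1)/(58 − 4) = 11/54 ≈ 0.2037.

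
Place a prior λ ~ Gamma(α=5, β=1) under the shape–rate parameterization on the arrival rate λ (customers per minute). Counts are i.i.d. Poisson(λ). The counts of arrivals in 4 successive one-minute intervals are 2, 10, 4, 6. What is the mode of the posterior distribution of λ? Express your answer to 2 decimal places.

Σxᵢ = 2+10+4+6 = 22, with n = 4.
Posterior ∝ λ^4e^(−1λ) · λ^22e^(−4λ) = λ^26e^(−5λ), i.e. Gamma(shape=27, rate=5).
The mode of a Gamma(a, b) with a ≥ 1 (shape–rate) is (a−1)/b = 26/5 ≈ 5.20.

λ̂_MAP = 5.20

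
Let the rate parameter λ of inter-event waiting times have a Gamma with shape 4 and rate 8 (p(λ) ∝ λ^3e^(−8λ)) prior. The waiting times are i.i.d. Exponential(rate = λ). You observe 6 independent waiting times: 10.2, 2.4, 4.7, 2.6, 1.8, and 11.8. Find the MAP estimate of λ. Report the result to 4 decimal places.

The Exponential(rate=λ) likelihood is ∝ λ^n e^(−λΣtᵢ). Here n = 6 and Σtᵢ = 10.2 + 2.4 + 4.7 + 2.6 + 1.8 + 11.8 = 33.5.
Posterior ∝ λ^3e^(−8λ) · λ^6e^(−33.5λ) = λ^9e^(−41.5λ), i.e. Gamma(10, 41.5).
Mode = (a−1)/b = 9/41.5 ≈ 0.2169.

λ̂_MAP = 0.2169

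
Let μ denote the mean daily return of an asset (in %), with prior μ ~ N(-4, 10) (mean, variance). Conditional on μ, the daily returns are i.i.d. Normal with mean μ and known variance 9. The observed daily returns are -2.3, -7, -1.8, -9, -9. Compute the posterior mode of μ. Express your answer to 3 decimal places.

n = 5; x̄ = ((-2.3) + (-7) + (-1.8) + (-9) + (-9))/5 = -29.1/5 = -5.82.
For a Normal prior and Normal likelihood with known variance, the posterior is Normal; its mode equals its mean, the precision-weighted average.
Prior precision 1/σ₀² = 1/10 = 0.1; data precision n/σ² = 5/9.
μ̂ = (0.1·(-4) + (5/9)·(-5.82)) / (0.1 + 5/9) = (-109/30)/(59/90) = -327/59 ≈ -5.542.

μ̂_MAP = -5.542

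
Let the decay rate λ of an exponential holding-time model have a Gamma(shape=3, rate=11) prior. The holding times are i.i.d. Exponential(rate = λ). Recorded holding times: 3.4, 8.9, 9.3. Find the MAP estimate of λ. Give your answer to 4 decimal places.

The Exponential(rate=λ) likelihood is ∝ λ^n e^(−λΣtᵢ). Here n = 3 and Σtᵢ = 3.4 + 8.9 + 9.3 = 21.6.
Posterior ∝ λ^2e^(−11λ) · λ^3e^(−21.6λ) = λ^5e^(−32.6λ), i.e. Gamma(6, 32.6).
Mode = (a−1)/b = 5/32.6 ≈ 0.1534.

λ̂_MAP = 0.1534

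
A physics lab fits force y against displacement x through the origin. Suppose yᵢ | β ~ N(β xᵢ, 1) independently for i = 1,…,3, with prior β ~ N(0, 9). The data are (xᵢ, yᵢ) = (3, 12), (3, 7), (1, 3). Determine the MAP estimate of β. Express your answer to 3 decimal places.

β̂_MAP = 3.140

log p(β | y) = −Σ(yᵢ − βxᵢ)²/(2·1) − β²/(2·9) + const.
Setting the derivative to zero: Σxᵢ(yᵢ − βxᵢ)/1 − β/9 = 0, so β = Σxᵢyᵢ / (Σxᵢ² + σ²/τ²).
Σxᵢyᵢ = 3·12 + 3·7 + 1·3 = 60; Σxᵢ² = 19; σ²/τ² = 1/9.
β̂_MAP = 60 / (19 + 1/9) = 60/(172/9) = 135/43 ≈ 3.140.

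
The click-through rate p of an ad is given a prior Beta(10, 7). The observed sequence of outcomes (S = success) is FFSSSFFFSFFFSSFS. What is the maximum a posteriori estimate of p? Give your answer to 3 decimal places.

p̂_MAP = 0.516

Prior: Beta(10, 7).
Data: 7 successes in 16 trials (from the sequence). The binomial likelihood contributes p^7(1−p)^9, so the posterior is Beta(10+7, 7+9) = Beta(17, 16).
For Beta(a, b) with a, b > 1 the mode is (a−1)/(a+b−2) = 16/31 ≈ 0.516.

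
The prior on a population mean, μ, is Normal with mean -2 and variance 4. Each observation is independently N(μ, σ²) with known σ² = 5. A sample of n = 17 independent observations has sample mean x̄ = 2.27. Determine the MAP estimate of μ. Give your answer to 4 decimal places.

n = 17, x̄ = 2.27.
For a Normal prior and Normal likelihood with known variance, the posterior is Normal; its mode equals its mean, the precision-weighted average.
Prior precision 1/σ₀² = 1/4 = 0.25; data precision n/σ² = 17/5 = 3.4.
μ̂ = (0.25·(-2) + 3.4·2.27) / (0.25 + 3.4) = 7.218/3.65 = 3609/1825 ≈ 1.9775.

μ̂_MAP = 1.9775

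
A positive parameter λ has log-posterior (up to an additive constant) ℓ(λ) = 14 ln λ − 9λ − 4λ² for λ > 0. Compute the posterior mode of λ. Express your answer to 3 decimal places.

λ̂_MAP = 0.875

ℓ'(λ) = 14/λ − 9 − 8λ. Setting this to zero and multiplying by λ: 8λ² + 9λ − 14 = 0.
λ = (−9 + √(9² + 4·8·14)) / (2·8) = (−9 + √529) / 16 = (−9 + 23)/16 = 7/8.
ℓ''(λ) = −14/λ² − 8 < 0, confirming a maximum.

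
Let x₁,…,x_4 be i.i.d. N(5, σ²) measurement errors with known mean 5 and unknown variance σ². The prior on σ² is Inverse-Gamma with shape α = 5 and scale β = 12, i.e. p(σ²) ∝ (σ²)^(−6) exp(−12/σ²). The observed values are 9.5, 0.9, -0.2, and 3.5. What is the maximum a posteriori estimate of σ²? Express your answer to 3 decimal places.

Sum of squared deviations about the known mean: SS = (9.5−5)² + (0.9−5)² + (-0.2−5)² + (3.5−5)² = 66.35.
The Normal likelihood contributes (σ²)^(−n/2) exp(−SS/(2σ²)), so the posterior is Inverse-Gamma(α + n/2, β + SS/2) = Inverse-Gamma(7, 45.175).
The mode of Inverse-Gamma(a, b) is b/(a+1) = 45.175/8 ≈ 5.647.

σ̂²_MAP = 5.647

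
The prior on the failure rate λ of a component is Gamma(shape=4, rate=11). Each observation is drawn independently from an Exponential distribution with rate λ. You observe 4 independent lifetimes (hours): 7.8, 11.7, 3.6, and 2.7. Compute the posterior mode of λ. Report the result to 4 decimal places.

The Exponential(rate=λ) likelihood is ∝ λ^n e^(−λΣtᵢ). Here n = 4 and Σtᵢ = 7.8 + 11.7 + 3.6 + 2.7 = 25.8.
Posterior ∝ λ^3e^(−11λ) · λ^4e^(−25.8λ) = λ^7e^(−36.8λ), i.e. Gamma(8, 36.8).
Mode = (a−1)/b = 7/36.8 ≈ 0.1902.

λ̂_MAP = 0.1902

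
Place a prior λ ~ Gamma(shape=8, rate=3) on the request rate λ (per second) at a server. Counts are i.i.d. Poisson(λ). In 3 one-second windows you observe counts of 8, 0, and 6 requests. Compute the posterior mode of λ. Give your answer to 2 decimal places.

λ̂_MAP = 3.50

Σxᵢ = 8+0+6 = 14, with n = 3.
Posterior ∝ λ^7e^(−3λ) · λ^14e^(−3λ) = λ^21e^(−6λ), i.e. Gamma(shape=22, rate=6).
The mode of a Gamma(a, b) with a ≥ 1 (shape–rate) is (a−1)/b = 21/6 ≈ 3.50.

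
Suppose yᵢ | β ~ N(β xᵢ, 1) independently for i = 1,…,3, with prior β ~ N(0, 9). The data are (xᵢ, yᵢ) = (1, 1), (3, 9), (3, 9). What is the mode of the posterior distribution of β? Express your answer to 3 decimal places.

log p(β | y) = −Σ(yᵢ − βxᵢ)²/(2·1) − β²/(2·9) + const.
Setting the derivative to zero: Σxᵢ(yᵢ − βxᵢ)/1 − β/9 = 0, so β = Σxᵢyᵢ / (Σxᵢ² + σ²/τ²).
Σxᵢyᵢ = 1·1 + 3·9 + 3·9 = 55; Σxᵢ² = 19; σ²/τ² = 1/9.
β̂_MAP = 55 / (19 + 1/9) = 55/(172/9) = 495/172 ≈ 2.878.

β̂_MAP = 2.878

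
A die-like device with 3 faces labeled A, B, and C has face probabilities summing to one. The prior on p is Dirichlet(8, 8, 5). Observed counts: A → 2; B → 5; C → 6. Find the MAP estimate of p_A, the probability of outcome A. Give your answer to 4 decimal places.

The posterior is Dirichlet(αᵢ + nᵢ) = Dirichlet(10, 13, 11).
For a Dirichlet(a₁,…,a_K) with all aᵢ > 1, the mode has j-th component (aⱼ − 1)/(Σaᵢ − K).
Here Σaᵢ = 34 and K = 3, so p_A = (10 − 1)/(34 − 3) = 9/31 ≈ 0.2903.

MAP estimate of p_A = 0.2903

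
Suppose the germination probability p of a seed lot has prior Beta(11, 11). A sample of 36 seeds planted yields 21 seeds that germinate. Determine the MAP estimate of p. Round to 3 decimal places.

Prior: Beta(11, 11).
Data: 21 successes in 36 trials. The binomial likelihood contributes p^21(1−p)^15, so the posterior is Beta(11+21, 11+15) = Beta(32, 26).
For Beta(a, b) with a, b > 1 the mode is (a−1)/(a+b−2) = 31/56 ≈ 0.554.

p̂_MAP = 0.554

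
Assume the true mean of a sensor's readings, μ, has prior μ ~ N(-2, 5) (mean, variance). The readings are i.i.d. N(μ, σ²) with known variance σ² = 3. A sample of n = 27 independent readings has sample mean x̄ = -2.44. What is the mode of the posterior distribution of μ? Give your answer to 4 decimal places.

n = 27, x̄ = -2.44.
For a Normal prior and Normal likelihood with known variance, the posterior is Normal; its mode equals its mean, the precision-weighted average.
Prior precision 1/σ₀² = 1/5 = 0.2; data precision n/σ² = 27/3 = 9.
μ̂ = (0.2·(-2) + 9·(-2.44)) / (0.2 + 9) = (-22.36)/9.2 = -559/230 ≈ -2.4304.

μ̂_MAP = -2.4304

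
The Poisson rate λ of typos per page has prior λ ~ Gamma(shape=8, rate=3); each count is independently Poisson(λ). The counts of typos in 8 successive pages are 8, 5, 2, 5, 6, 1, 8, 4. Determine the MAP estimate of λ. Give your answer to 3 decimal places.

Σxᵢ = 8+5+2+5+6+1+8+4 = 39, with n = 8.
Posterior ∝ λ^7e^(−3λ) · λ^39e^(−8λ) = λ^46e^(−11λ), i.e. Gamma(shape=47, rate=11).
The mode of a Gamma(a, b) with a ≥ 1 (shape–rate) is (a−1)/b = 46/11 ≈ 4.182.

λ̂_MAP = 4.182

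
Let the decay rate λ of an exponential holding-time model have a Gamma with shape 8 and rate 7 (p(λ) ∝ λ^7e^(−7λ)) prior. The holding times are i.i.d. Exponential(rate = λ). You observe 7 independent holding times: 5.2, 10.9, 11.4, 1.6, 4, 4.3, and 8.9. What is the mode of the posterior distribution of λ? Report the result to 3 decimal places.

λ̂_MAP = 0.263

The Exponential(rate=λ) likelihood is ∝ λ^n e^(−λΣtᵢ). Here n = 7 and Σtᵢ = 5.2 + 10.9 + 11.4 + 1.6 + 4 + 4.3 + 8.9 = 46.3.
Posterior ∝ λ^7e^(−7λ) · λ^7e^(−46.3λ) = λ^14e^(−53.3λ), i.e. Gamma(15, 53.3).
Mode = (a−1)/b = 14/53.3 ≈ 0.263.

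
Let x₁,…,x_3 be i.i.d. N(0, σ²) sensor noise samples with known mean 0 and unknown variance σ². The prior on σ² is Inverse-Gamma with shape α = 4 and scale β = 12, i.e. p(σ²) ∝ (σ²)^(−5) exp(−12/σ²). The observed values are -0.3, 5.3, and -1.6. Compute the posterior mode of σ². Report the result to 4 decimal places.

σ̂²_MAP = 4.2108

Sum of squared deviations about the known mean: SS = (-0.3−0)² + (5.3−0)² + (-1.6−0)² = 30.74.
The Normal likelihood contributes (σ²)^(−n/2) exp(−SS/(2σ²)), so the posterior is Inverse-Gamma(α + n/2, β + SS/2) = Inverse-Gamma(5.5, 27.37).
The mode of Inverse-Gamma(a, b) is b/(a+1) = 27.37/6.5 ≈ 4.2108.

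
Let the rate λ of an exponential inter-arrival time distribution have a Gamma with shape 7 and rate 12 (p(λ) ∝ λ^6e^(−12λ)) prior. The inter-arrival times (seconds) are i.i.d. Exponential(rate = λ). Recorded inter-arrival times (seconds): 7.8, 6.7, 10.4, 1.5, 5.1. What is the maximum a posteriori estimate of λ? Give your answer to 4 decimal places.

λ̂_MAP = 0.2529

The Exponential(rate=λ) likelihood is ∝ λ^n e^(−λΣtᵢ). Here n = 5 and Σtᵢ = 7.8 + 6.7 + 10.4 + 1.5 + 5.1 = 31.5.
Posterior ∝ λ^6e^(−12λ) · λ^5e^(−31.5λ) = λ^11e^(−43.5λ), i.e. Gamma(12, 43.5).
Mode = (a−1)/b = 11/43.5 ≈ 0.2529.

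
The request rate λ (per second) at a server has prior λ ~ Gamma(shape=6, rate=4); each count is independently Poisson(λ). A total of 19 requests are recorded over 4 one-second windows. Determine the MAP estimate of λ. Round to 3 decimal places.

Σxᵢ = 19, n = 4.
Posterior ∝ λ^5e^(−4λ) · λ^19e^(−4λ) = λ^24e^(−8λ), i.e. Gamma(shape=25, rate=8).
The mode of a Gamma(a, b) with a ≥ 1 (shape–rate) is (a−1)/b = 24/8 ≈ 3.000.

λ̂_MAP = 3.000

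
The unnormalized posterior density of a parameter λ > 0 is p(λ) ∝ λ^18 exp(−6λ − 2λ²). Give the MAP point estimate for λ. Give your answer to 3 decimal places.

λ̂_MAP = 1.500

ℓ'(λ) = 18/λ − 6 − 4λ. Setting this to zero and multiplying by λ: 4λ² + 6λ − 18 = 0.
λ = (−6 + √(6² + 4·4·18)) / (2·4) = (−6 + √324) / 8 = (−6 + 18)/8 = 3/2.
ℓ''(λ) = −18/λ² − 4 < 0, confirming a maximum.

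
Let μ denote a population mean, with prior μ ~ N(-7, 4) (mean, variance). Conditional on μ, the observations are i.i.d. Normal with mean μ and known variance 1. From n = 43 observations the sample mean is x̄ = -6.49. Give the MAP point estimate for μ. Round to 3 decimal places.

n = 43, x̄ = -6.49.
For a Normal prior and Normal likelihood with known variance, the posterior is Normal; its mode equals its mean, the precision-weighted average.
Prior precision 1/σ₀² = 1/4 = 0.25; data precision n/σ² = 43/1 = 43.
μ̂ = (0.25·(-7) + 43·(-6.49)) / (0.25 + 43) = (-280.82)/43.25 = -28082/4325 ≈ -6.493.

μ̂_MAP = -6.493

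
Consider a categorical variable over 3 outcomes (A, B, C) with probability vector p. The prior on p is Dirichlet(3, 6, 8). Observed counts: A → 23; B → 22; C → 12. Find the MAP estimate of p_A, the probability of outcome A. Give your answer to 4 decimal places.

The posterior is Dirichlet(αᵢ + nᵢ) = Dirichlet(26, 28, 20).
For a Dirichlet(a₁,…,a_K) with all aᵢ > 1, the mode has j-th component (aⱼ − 1)/(Σaᵢ − K).
Here Σaᵢ = 74 and K = 3, so p_A = (26 − 1)/(74 − 3) = 25/71 ≈ 0.3521.

MAP estimate of p_A = 0.3521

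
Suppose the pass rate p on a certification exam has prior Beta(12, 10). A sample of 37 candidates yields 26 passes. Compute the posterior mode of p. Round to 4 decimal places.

Prior: Beta(12, 10).
Data: 26 successes in 37 trials. The binomial likelihood contributes p^26(1−p)^11, so the posterior is Beta(12+26, 10+11) = Beta(38, 21).
For Beta(a, b) with a, b > 1 the mode is (a−1)/(a+b−2) = 37/57 ≈ 0.6491.

p̂_MAP = 0.6491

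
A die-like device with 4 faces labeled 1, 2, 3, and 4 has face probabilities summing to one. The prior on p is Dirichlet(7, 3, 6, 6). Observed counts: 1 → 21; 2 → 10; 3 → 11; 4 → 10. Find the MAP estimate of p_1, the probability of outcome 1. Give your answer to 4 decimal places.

MAP estimate: 0.3857

The posterior is Dirichlet(αᵢ + nᵢ) = Dirichlet(28, 13, 17, 16).
For a Dirichlet(a₁,…,a_K) with all aᵢ > 1, the mode has j-th component (aⱼ − 1)/(Σaᵢ − K).
Here Σaᵢ = 74 and K = 4, so p_1 = (28 − 1)/(74 − 4) = 27/70 ≈ 0.3857.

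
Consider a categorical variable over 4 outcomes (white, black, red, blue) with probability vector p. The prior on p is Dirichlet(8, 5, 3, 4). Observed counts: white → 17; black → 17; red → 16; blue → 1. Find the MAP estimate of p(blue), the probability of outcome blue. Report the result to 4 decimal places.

MAP estimate of p(blue) = 0.0597

The posterior is Dirichlet(αᵢ + nᵢ) = Dirichlet(25, 22, 19, 5).
For a Dirichlet(a₁,…,a_K) with all aᵢ > 1, the mode has j-th component (aⱼ − 1)/(Σaᵢ − K).
Here Σaᵢ = 71 and K = 4, so p(blue) = (5 − 1)/(71 − 4) = 4/67 ≈ 0.0597.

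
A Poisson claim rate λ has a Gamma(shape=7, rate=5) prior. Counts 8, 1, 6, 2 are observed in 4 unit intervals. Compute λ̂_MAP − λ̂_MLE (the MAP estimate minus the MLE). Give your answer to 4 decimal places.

Σxᵢ = 17. Posterior is Gamma(24, 9); MAP = (24−1)/9 = 23/9 ≈ 2.55556.
MLE = x̄ = 17/4 ≈ 4.25000.
Difference = 23/9 − 17/4 = -61/36 ≈ -1.6944.

MAP − MLE = -1.6944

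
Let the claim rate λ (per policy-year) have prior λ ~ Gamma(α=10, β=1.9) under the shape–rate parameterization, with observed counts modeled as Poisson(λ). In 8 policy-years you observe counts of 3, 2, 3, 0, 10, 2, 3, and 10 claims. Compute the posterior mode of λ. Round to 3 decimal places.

Σxᵢ = 3+2+3+0+10+2+3+10 = 33, with n = 8.
Posterior ∝ λ^9e^(−1.9λ) · λ^33e^(−8λ) = λ^42e^(−9.9λ), i.e. Gamma(shape=43, rate=9.9).
The mode of a Gamma(a, b) with a ≥ 1 (shape–rate) is (a−1)/b = 42/9.9 ≈ 4.242.

λ̂_MAP = 4.242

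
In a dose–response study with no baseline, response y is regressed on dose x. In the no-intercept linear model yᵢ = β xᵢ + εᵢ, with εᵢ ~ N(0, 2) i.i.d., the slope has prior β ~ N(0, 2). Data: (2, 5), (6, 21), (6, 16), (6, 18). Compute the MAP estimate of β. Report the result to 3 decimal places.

β̂_MAP = 3.009

log p(β | y) = −Σ(yᵢ − βxᵢ)²/(2·2) − β²/(2·2) + const.
Setting the derivative to zero: Σxᵢ(yᵢ − βxᵢ)/2 − β/2 = 0, so β = Σxᵢyᵢ / (Σxᵢ² + σ²/τ²).
Σxᵢyᵢ = 2·5 + 6·21 + 6·16 + 6·18 = 340; Σxᵢ² = 112; σ²/τ² = 1.
β̂_MAP = 340 / (112 + 1) = 340/113 ≈ 3.009.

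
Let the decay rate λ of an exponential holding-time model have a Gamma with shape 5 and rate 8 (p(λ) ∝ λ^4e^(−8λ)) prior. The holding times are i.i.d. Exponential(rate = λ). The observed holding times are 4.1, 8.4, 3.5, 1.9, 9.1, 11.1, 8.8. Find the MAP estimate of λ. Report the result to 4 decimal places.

λ̂_MAP = 0.2004

The Exponential(rate=λ) likelihood is ∝ λ^n e^(−λΣtᵢ). Here n = 7 and Σtᵢ = 4.1 + 8.4 + 3.5 + 1.9 + 9.1 + 11.1 + 8.8 = 46.9.
Posterior ∝ λ^4e^(−8λ) · λ^7e^(−46.9λ) = λ^11e^(−54.9λ), i.e. Gamma(12, 54.9).
Mode = (a−1)/b = 11/54.9 ≈ 0.2004.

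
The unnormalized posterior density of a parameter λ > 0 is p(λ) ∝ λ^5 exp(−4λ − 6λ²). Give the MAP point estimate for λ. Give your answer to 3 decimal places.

ℓ'(λ) = 5/λ − 4 − 12λ. Setting this to zero and multiplying by λ: 12λ² + 4λ − 5 = 0.
λ = (−4 + √(4² + 4·12·5)) / (2·12) = (−4 + √256) / 24 = (−4 + 16)/24 = 1/2.
ℓ''(λ) = −5/λ² − 12 < 0, confirming a maximum.

λ̂_MAP = 0.500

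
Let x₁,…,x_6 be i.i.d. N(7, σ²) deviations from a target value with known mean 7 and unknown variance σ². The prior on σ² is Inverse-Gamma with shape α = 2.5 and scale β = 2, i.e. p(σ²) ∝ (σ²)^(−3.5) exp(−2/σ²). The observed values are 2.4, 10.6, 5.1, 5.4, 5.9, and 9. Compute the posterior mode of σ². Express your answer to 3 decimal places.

Sum of squared deviations about the known mean: SS = (2.4−7)² + (10.6−7)² + (5.1−7)² + (5.4−7)² + (5.9−7)² + (9−7)² = 45.5.
The Normal likelihood contributes (σ²)^(−n/2) exp(−SS/(2σ²)), so the posterior is Inverse-Gamma(α + n/2, β + SS/2) = Inverse-Gamma(5.5, 24.75).
The mode of Inverse-Gamma(a, b) is b/(a+1) = 24.75/6.5 ≈ 3.808.

σ̂²_MAP = 3.808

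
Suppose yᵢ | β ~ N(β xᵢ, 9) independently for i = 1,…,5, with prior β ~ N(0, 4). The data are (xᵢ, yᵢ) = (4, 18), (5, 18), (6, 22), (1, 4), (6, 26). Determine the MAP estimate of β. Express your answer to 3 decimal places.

log p(β | y) = −Σ(yᵢ − βxᵢ)²/(2·9) − β²/(2·4) + const.
Setting the derivative to zero: Σxᵢ(yᵢ − βxᵢ)/9 − β/4 = 0, so β = Σxᵢyᵢ / (Σxᵢ² + σ²/τ²).
Σxᵢyᵢ = 4·18 + 5·18 + 6·22 + 1·4 + 6·26 = 454; Σxᵢ² = 114; σ²/τ² = 2.25.
β̂_MAP = 454 / (114 + 2.25) = 454/116.25 ≈ 3.905.

β̂_MAP = 3.905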